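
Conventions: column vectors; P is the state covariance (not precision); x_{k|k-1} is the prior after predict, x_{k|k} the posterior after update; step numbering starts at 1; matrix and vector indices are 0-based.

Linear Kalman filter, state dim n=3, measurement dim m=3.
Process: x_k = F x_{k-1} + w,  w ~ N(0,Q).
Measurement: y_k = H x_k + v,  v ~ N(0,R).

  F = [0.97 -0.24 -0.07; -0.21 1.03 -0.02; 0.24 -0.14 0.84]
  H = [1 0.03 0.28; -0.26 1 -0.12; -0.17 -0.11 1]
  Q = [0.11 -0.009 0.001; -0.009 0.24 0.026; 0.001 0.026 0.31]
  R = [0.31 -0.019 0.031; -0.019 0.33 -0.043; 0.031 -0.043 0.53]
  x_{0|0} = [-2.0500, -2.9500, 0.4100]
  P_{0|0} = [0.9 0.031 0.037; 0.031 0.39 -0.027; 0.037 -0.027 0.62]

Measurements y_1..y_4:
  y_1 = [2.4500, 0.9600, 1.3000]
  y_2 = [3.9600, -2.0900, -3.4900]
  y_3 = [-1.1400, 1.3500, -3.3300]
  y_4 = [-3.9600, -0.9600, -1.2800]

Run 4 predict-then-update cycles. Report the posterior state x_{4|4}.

step 1: x^-=[-1.3092, -2.6162, 0.2654]  P^-=[0.9619 -0.2537 0.2159; -0.2537 0.6817 -0.1076; 0.2159 -0.1076 0.8261]  S=[1.4412 -0.5995 0.3314; -0.5995 1.2598 -0.2995; 0.3314 -0.2995 1.3330]  K=[0.6825 -0.1286 -0.1384; 0.0819 0.6476 0.0205; 0.1847 0.0119 0.5579]  nu=[3.7634, 3.2677, 0.5243]  x^+=[0.7663, -0.1812, 1.2917]  P^+=[0.2124 0.0046 -0.0100; 0.0046 0.2136 0.0098; -0.0100 0.0098 0.3003]
step 2: x^-=[0.6964, -0.3734, 1.2943]  P^-=[0.3232 -0.1005 0.0292; -0.1005 0.4737 -0.0089; 0.0292 -0.0089 0.5316]  S=[0.6855 -0.2145 0.1627; -0.2145 0.8894 -0.1464; 0.1627 -0.1464 1.0650]  K=[0.4669 -0.1154 -0.1010; 0.0442 0.5790 0.0316; 0.1544 0.0252 0.4753]  nu=[2.9124, -1.3802, -4.7070]  x^+=[2.6909, -1.1927, -0.5281]  P^+=[0.1467 -0.0057 -0.0098; -0.0057 0.1890 0.0130; -0.0098 0.0130 0.2554]
step 3: x^-=[2.9334, -1.7830, 0.3692]  P^-=[0.2646 -0.0920 0.0173; -0.0920 0.4489 -0.0014; 0.0173 -0.0014 0.4957]  S=[0.6180 -0.1860 0.1504; -0.1860 0.8532 -0.1327; 0.1504 -0.1327 1.0298]  K=[0.4199 -0.1138 -0.0931; 0.0347 0.5672 0.0339; 0.1487 0.0274 0.4605]  nu=[-4.1233, 3.9400, -3.3966]  x^+=[1.0697, 0.1934, -1.7000]  P^+=[0.1324 -0.0083 -0.0098; -0.0083 0.1845 0.0135; -0.0098 0.0135 0.2473]
step 4: x^-=[1.1102, 0.0086, -1.1984]  P^-=[0.2521 -0.0908 0.0147; -0.0908 0.4447 -0.0002; 0.0147 -0.0002 0.4892]  S=[0.6036 -0.1806 0.1481; -0.1806 0.8469 -0.1303; 0.1481 -0.1303 1.0235]  K=[0.4083 -0.1137 -0.0913; 0.0322 0.5651 0.0344; 0.1472 0.0278 0.4578]  nu=[-4.7349, -0.8238, 0.1080]  x^+=[-0.7394, -0.6058, -1.8689]  P^+=[0.1290 -0.0090 -0.0099; -0.0090 0.1837 0.0136; -0.0099 0.0136 0.2458]

x_post = [-0.7394, -0.6058, -1.8689]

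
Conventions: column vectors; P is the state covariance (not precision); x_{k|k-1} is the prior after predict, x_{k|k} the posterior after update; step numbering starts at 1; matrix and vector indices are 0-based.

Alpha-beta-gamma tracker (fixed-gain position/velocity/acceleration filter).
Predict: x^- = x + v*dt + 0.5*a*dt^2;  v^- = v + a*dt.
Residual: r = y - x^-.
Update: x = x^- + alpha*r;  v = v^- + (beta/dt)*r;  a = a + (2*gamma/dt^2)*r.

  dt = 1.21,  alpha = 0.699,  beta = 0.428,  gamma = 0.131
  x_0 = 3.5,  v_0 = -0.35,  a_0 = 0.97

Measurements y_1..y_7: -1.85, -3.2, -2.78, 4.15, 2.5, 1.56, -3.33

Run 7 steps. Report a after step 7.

step 1: x_pred=3.7866  r=-5.6366  x^+=-0.1534  v^+=-1.1701  a^+=-0.0387
step 2: x_pred=-1.5975  r=-1.6025  x^+=-2.7176  v^+=-1.7837  a^+=-0.3254
step 3: x_pred=-5.1141  r=2.3341  x^+=-3.4826  v^+=-1.3518  a^+=0.0923
step 4: x_pred=-5.0508  r=9.2008  x^+=1.3806  v^+=2.0143  a^+=1.7387
step 5: x_pred=5.0907  r=-2.5907  x^+=3.2798  v^+=3.2018  a^+=1.2751
step 6: x_pred=8.0874  r=-6.5274  x^+=3.5247  v^+=2.4358  a^+=0.1071
step 7: x_pred=6.5505  r=-9.8805  x^+=-0.3560  v^+=-0.9296  a^+=-1.6610

a_post = -1.6610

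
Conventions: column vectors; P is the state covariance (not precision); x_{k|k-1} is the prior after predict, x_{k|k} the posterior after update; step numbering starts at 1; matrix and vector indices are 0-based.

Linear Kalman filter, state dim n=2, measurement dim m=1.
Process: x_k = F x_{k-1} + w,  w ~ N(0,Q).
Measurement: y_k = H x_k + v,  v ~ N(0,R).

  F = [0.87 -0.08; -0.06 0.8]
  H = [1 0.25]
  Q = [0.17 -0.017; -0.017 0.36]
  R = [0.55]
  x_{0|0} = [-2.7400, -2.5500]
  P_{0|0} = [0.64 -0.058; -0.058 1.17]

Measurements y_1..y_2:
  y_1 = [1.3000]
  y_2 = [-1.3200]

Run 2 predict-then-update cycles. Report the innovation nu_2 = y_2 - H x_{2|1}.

innov = [-1.0339]

step 1: x^-=[-2.1798, -1.8756]  P^-=[0.6700 -0.1659; -0.1659 1.1167]  S=[1.2068]  K=[0.5208; 0.0938]  nu=[3.9487]  x^+=[-0.1233, -1.5051]  P^+=[0.3427 -0.2249; -0.2249 1.1060]
step 2: x^-=[0.0131, -1.1967]  P^-=[0.4677 -0.2633; -0.2633 1.0907]  S=[0.9543]  K=[0.4212; 0.0098]  nu=[-1.0339]  x^+=[-0.4224, -1.2068]  P^+=[0.2985 -0.2672; -0.2672 1.0906]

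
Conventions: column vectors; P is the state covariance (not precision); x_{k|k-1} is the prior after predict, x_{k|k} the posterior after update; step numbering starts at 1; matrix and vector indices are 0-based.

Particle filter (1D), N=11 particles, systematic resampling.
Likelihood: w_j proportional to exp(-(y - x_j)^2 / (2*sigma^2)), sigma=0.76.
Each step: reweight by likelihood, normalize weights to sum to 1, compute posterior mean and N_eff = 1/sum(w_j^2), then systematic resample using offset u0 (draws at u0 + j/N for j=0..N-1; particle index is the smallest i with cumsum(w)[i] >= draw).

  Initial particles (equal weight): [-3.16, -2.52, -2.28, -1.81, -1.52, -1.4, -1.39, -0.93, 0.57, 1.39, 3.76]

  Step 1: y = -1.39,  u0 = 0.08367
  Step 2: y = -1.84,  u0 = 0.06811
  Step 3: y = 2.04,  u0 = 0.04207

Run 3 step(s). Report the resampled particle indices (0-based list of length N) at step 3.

step 1: w=[0.0118, 0.0590, 0.0897, 0.1529, 0.1755, 0.1781, 0.1781, 0.1483, 0.0064, 0.0002, 0.0000]  mean=-1.5648  Neff=6.6091  idx=[2, 3, 3, 4, 4, 5, 5, 6, 6, 7, 7]
step 2: w=[0.0937, 0.1108, 0.1108, 0.1015, 0.1015, 0.0937, 0.0937, 0.0930, 0.0930, 0.0541, 0.0541]  mean=-1.5449  Neff=10.5643  idx=[0, 1, 2, 3, 4, 5, 6, 6, 7, 8, 10]
step 3: w=[0.0001, 0.0038, 0.0038, 0.0244, 0.0244, 0.0505, 0.0505, 0.0505, 0.0536, 0.0536, 0.6849]  mean=-1.0861  Neff=2.0672  idx=[4, 6, 8, 9, 10, 10, 10, 10, 10, 10, 10]

resampled_idx = [4, 6, 8, 9, 10, 10, 10, 10, 10, 10, 10]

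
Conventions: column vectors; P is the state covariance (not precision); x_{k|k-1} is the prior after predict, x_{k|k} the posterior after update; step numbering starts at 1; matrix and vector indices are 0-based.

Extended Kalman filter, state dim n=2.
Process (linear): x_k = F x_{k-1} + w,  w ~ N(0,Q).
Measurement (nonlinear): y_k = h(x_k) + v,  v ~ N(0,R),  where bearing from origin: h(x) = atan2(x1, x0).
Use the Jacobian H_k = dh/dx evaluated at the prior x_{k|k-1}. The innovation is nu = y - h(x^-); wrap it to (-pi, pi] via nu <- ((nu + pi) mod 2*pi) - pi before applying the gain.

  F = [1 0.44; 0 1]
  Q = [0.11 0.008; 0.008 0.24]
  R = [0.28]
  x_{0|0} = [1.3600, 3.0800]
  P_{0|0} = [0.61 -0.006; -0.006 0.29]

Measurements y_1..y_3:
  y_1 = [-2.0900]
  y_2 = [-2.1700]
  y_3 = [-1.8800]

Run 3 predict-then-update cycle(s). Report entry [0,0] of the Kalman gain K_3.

K[0,0] = 0.1303

step 1: x^-=[2.7152, 3.0800]  P^-=[0.7709 0.1296; 0.1296 0.5300]  H_jac=[-0.1827 0.1611]  S=[0.3119]  K=[-0.3847; 0.1978]  nu=[-2.9383]  x^+=[3.8455, 2.4988]  P^+=[0.7247 0.1533; 0.1533 0.5178]
step 2: x^-=[4.9449, 2.4988]  P^-=[1.0699 0.3892; 0.3892 0.7578]  H_jac=[-0.0814 0.1611]  S=[0.2965]  K=[-0.0823; 0.3048]  nu=[-2.6379]  x^+=[5.1620, 1.6947]  P^+=[1.0679 0.3966; 0.3966 0.7302]
step 3: x^-=[5.9077, 1.6947]  P^-=[1.6683 0.7259; 0.7259 0.9702]  H_jac=[-0.0449 0.1564]  S=[0.2969]  K=[0.1303; 0.4014]  nu=[-2.1594]  x^+=[5.6264, 0.8280]  P^+=[1.6632 0.7104; 0.7104 0.9224]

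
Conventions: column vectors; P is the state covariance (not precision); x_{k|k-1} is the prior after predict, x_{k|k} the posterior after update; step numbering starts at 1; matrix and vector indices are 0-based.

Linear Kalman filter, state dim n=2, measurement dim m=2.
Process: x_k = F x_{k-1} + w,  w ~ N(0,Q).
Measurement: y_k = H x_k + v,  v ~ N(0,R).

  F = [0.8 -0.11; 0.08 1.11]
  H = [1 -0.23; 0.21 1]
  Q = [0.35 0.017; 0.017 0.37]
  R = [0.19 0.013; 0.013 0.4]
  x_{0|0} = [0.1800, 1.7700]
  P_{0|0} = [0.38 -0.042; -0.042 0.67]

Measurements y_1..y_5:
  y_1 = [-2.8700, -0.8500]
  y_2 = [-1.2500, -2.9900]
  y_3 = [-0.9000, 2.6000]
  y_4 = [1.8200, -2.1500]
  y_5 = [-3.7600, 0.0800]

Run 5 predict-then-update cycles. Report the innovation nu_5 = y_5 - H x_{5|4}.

step 1: x^-=[-0.0507, 1.9791]  P^-=[0.6087 -0.0774; -0.0774 1.1905]  S=[0.8973 -0.2067; -0.2067 1.5848]  K=[0.7274 0.1267; -0.2276 0.7112]  nu=[-2.3641, -2.8185]  x^+=[-2.1273, 0.5126]  P^+=[0.1466 0.0293; 0.0293 0.2754]
step 2: x^-=[-1.7582, 0.3988]  P^-=[0.4420 0.0186; 0.0186 0.7154]  S=[0.6613 -0.0411; -0.0411 1.1427]  K=[0.6695 0.1215; -0.1821 0.6229]  nu=[0.6000, -3.0196]  x^+=[-1.7235, -1.5915]  P^+=[0.1354 0.0289; 0.0289 0.2407]
step 3: x^-=[-1.2038, -1.9044]  P^-=[0.4345 0.0217; 0.0217 0.6726]  S=[0.6501 -0.0298; -0.0298 1.1009]  K=[0.6662 0.1206; -0.1766 0.6103]  nu=[-0.1342, 4.7572]  x^+=[-0.7194, 1.0228]  P^+=[0.1347 0.0286; 0.0286 0.2358]
step 4: x^-=[-0.6880, 1.0777]  P^-=[0.4340 0.0220; 0.0220 0.6665]  S=[0.6492 -0.0282; -0.0282 1.0949]  K=[0.6660 0.1205; -0.1758 0.6084]  nu=[2.7559, -3.0832]  x^+=[0.7760, -1.2828]  P^+=[0.1347 0.0286; 0.0286 0.2351]
step 5: x^-=[0.7619, -1.3618]  P^-=[0.4340 0.0220; 0.0220 0.6656]  S=[0.6491 -0.0280; -0.0280 1.0940]  K=[0.6660 0.1205; -0.1757 0.6081]  nu=[-4.8351, 1.2818]  x^+=[-2.3040, 0.2672]  P^+=[0.1347 0.0286; 0.0286 0.2350]

innov = [-4.8351, 1.2818]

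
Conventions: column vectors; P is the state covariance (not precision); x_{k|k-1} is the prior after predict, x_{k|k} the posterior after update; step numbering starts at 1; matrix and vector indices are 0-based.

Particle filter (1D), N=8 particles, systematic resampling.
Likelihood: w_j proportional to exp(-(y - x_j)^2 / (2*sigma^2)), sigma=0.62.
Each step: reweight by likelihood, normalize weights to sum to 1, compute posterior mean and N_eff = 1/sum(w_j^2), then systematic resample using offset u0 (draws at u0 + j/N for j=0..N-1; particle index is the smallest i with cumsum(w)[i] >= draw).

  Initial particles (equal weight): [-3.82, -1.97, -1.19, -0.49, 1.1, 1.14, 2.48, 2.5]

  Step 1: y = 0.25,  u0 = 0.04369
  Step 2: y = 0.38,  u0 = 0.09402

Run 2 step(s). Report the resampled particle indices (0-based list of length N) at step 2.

step 1: w=[0.0000, 0.0013, 0.0514, 0.3744, 0.2982, 0.2724, 0.0012, 0.0011]  mean=0.3970  Neff=3.2681  idx=[2, 3, 3, 3, 4, 4, 5, 5]
step 2: w=[0.0130, 0.1196, 0.1196, 0.1196, 0.1631, 0.1631, 0.1510, 0.1510]  mean=0.5119  Neff=7.0474  idx=[1, 2, 3, 4, 5, 6, 6, 7]

resampled_idx = [1, 2, 3, 4, 5, 6, 6, 7]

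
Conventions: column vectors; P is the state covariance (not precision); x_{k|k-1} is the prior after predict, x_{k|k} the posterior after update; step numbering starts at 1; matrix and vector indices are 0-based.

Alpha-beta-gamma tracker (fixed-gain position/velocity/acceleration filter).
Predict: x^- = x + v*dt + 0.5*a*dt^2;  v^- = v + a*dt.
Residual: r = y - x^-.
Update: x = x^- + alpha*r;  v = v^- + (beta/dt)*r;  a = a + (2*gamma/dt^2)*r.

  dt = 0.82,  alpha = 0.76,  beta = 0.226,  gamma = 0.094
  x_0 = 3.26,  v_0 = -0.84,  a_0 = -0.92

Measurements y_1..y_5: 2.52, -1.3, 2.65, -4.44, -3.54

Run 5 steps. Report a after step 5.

a_post = 0.0057

step 1: x_pred=2.2619  r=0.2581  x^+=2.4581  v^+=-1.5233  a^+=-0.8478
step 2: x_pred=0.9239  r=-2.2239  x^+=-0.7663  v^+=-2.8314  a^+=-1.4696
step 3: x_pred=-3.5821  r=6.2321  x^+=1.1543  v^+=-2.3189  a^+=0.2728
step 4: x_pred=-0.6555  r=-3.7845  x^+=-3.5317  v^+=-3.1382  a^+=-0.7853
step 5: x_pred=-6.3691  r=2.8291  x^+=-4.2190  v^+=-3.0025  a^+=0.0057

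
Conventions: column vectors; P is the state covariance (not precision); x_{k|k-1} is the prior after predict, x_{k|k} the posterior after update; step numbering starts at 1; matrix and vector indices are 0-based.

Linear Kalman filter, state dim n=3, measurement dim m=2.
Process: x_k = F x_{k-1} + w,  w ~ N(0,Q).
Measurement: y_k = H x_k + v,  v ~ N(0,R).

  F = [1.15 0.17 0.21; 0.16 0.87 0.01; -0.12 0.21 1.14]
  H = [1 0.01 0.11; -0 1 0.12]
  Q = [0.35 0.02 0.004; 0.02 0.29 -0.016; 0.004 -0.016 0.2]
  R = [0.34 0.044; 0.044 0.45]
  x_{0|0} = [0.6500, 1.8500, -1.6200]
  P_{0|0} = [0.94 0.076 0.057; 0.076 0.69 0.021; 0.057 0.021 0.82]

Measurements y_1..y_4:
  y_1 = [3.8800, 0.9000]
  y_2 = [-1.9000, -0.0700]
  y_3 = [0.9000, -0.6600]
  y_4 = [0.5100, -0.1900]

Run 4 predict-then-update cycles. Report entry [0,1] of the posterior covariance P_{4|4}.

step 1: x^-=[0.7218, 1.6973, -1.5363]  P^-=[1.7080 0.3813 0.1903; 0.3813 0.8581 0.1272; 0.1903 0.1272 1.3003]  S=[2.1136 0.4880; 0.4880 1.3574]  K=[0.8191 0.0033; 0.0464 0.6268; 0.1201 0.1655]  nu=[3.3102, -0.6129]  x^+=[3.4311, 1.4666, -1.2401]  P^+=[0.2875 0.0477 -0.0847; 0.0477 0.2920 -0.0658; -0.0847 -0.0658 1.2132]
step 2: x^-=[3.9346, 1.8125, -1.5175]  P^-=[0.7651 0.1516 0.1512; 0.1516 0.5303 -0.0385; 0.1512 -0.0385 1.7829]  S=[1.1630 0.2383; 0.2383 0.9968]  K=[0.6715 0.0098; 0.0244 0.5216; 0.2758 0.1101]  nu=[-5.6858, -1.7004]  x^+=[0.0999, 0.7868, -3.2726]  P^+=[0.2375 0.0440 -0.0835; 0.0440 0.2524 -0.1385; -0.0835 -0.1385 1.6680]
step 3: x^-=[-0.4386, 0.6677, -3.5775]  P^-=[0.7119 0.1204 0.2490; 0.1204 0.4969 -0.1113; 0.2490 -0.1113 2.3366]  S=[1.1372 0.2177; 0.2177 0.9538]  K=[0.6494 0.0093; 0.0025 0.5063; 0.4288 0.0794]  nu=[1.7255, -0.8984]  x^+=[0.6735, 0.2172, -2.9090]  P^+=[0.2296 0.0424 -0.0805; 0.0424 0.2518 -0.1982; -0.0805 -0.1982 2.1067]
step 4: x^-=[0.2006, 0.2676, -3.3514]  P^-=[0.7174 0.1073 0.3444; 0.1073 0.4947 -0.1650; 0.3444 -0.1650 2.8772]  S=[1.1698 0.2172; 0.2172 0.9466]  K=[0.6449 0.0090; -0.0133 0.5048; 0.5517 0.0638]  nu=[0.6754, -0.0555]  x^+=[0.6356, 0.2307, -2.9824]  P^+=[0.2283 0.0423 -0.0824; 0.0423 0.2562 -0.2472; -0.0824 -0.2472 2.5020]

P_post[0,1] = 0.0423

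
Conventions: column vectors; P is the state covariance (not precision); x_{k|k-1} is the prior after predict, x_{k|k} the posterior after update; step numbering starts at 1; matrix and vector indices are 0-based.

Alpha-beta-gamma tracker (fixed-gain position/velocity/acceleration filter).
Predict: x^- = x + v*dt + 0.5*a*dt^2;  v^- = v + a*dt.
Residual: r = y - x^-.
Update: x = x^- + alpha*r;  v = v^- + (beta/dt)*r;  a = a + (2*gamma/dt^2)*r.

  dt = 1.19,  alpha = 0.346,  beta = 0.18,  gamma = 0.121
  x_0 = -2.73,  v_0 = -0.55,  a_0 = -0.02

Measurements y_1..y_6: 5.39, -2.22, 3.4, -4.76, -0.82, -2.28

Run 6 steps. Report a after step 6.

step 1: x_pred=-3.3987  r=8.7887  x^+=-0.3578  v^+=0.7556  a^+=1.4819
step 2: x_pred=1.5906  r=-3.8106  x^+=0.2721  v^+=1.9427  a^+=0.8307
step 3: x_pred=3.1721  r=0.2279  x^+=3.2509  v^+=2.9657  a^+=0.8697
step 4: x_pred=7.3959  r=-12.1559  x^+=3.1899  v^+=2.1619  a^+=-1.2077
step 5: x_pred=4.9074  r=-5.7274  x^+=2.9257  v^+=-0.1416  a^+=-2.1865
step 6: x_pred=1.2091  r=-3.4891  x^+=0.0019  v^+=-3.2713  a^+=-2.7827

a_post = -2.7827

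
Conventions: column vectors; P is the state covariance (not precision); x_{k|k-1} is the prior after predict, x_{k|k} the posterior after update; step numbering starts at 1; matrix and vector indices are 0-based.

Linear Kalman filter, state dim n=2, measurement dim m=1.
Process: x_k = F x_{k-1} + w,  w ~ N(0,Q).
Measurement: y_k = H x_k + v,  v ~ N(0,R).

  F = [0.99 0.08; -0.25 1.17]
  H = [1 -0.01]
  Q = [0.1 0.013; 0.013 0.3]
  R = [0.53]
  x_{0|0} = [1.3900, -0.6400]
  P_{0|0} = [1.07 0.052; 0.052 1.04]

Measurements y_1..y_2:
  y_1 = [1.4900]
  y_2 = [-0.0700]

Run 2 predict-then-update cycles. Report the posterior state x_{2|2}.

x_post = [0.6672, -1.7085]

step 1: x^-=[1.3249, -1.0963]  P^-=[1.1636 -0.0953; -0.0953 1.7601]  S=[1.6957]  K=[0.6868; -0.0666]  nu=[0.1541]  x^+=[1.4308, -1.1066]  P^+=[0.3638 -0.0178; -0.0178 1.7526]
step 2: x^-=[1.3279, -1.6524]  P^-=[0.4650 0.0668; 0.0668 2.7323]  S=[0.9939]  K=[0.4672; 0.0397]  nu=[-1.4144]  x^+=[0.6672, -1.7085]  P^+=[0.2481 0.0483; 0.0483 2.7307]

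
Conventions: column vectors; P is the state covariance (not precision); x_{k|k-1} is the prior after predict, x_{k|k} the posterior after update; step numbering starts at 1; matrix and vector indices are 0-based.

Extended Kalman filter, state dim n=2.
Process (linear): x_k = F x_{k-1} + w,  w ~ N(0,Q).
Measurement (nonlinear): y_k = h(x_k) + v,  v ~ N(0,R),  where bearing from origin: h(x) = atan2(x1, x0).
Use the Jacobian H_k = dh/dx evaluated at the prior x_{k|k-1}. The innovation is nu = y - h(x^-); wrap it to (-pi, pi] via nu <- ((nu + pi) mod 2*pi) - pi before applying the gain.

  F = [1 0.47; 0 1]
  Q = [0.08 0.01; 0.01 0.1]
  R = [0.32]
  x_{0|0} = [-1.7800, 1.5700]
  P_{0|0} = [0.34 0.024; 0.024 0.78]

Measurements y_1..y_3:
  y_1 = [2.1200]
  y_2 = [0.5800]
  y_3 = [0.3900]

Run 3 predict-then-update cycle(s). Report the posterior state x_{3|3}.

step 1: x^-=[-1.0421, 1.5700]  P^-=[0.6149 0.4006; 0.4006 0.8800]  H_jac=[-0.4421 -0.2935]  S=[0.6200]  K=[-0.6281; -0.7023]  nu=[-0.0368]  x^+=[-1.0190, 1.5958]  P^+=[0.3702 0.1271; 0.1271 0.5742]
step 2: x^-=[-0.2690, 1.5958]  P^-=[0.6966 0.4070; 0.4070 0.6742]  H_jac=[-0.6093 -0.1027]  S=[0.6367]  K=[-0.7323; -0.4983]  nu=[-1.1578]  x^+=[0.5789, 2.1727]  P^+=[0.3551 0.1747; 0.1747 0.5162]
step 3: x^-=[1.6001, 2.1727]  P^-=[0.7134 0.4273; 0.4273 0.6162]  H_jac=[-0.2984 0.2198]  S=[0.3572]  K=[-0.3331; 0.0221]  nu=[-0.5460]  x^+=[1.7819, 2.1606]  P^+=[0.6738 0.4299; 0.4299 0.6160]

x_post = [1.7819, 2.1606]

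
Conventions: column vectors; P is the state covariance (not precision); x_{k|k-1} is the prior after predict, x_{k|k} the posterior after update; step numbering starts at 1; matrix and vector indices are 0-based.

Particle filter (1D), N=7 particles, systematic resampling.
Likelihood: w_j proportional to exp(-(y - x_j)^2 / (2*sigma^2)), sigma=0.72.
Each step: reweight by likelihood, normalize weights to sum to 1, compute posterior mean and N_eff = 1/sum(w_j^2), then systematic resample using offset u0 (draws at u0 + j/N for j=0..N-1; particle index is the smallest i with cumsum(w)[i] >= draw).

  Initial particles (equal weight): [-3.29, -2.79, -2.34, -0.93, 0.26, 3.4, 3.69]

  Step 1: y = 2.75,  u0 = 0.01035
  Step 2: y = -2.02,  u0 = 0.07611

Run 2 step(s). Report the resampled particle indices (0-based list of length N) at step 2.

step 1: w=[0.0000, 0.0000, 0.0000, 0.0000, 0.0023, 0.6080, 0.3897]  mean=3.5058  Neff=1.9175  idx=[5, 5, 5, 5, 5, 6, 6]
step 2: w=[0.1965, 0.1965, 0.1965, 0.1965, 0.1965, 0.0087, 0.0087]  mean=3.4051  Neff=5.1753  idx=[0, 1, 1, 2, 3, 4, 4]

resampled_idx = [0, 1, 1, 2, 3, 4, 4]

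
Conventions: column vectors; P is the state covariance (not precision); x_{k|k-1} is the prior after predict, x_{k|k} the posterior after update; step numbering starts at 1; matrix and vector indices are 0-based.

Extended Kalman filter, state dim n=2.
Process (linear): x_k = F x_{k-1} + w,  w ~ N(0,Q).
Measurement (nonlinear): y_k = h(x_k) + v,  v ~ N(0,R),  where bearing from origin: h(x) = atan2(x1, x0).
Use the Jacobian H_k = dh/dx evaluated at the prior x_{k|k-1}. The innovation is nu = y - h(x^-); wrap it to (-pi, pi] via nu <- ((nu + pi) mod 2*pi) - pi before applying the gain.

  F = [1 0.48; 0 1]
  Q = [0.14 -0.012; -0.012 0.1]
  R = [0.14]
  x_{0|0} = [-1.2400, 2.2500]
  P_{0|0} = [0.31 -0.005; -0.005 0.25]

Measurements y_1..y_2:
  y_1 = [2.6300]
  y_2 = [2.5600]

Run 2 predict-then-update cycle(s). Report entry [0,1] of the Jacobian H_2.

step 1: x^-=[-0.1600, 2.2500]  P^-=[0.5028 0.1030; 0.1030 0.3500]  H_jac=[-0.4422 -0.0314]  S=[0.2415]  K=[-0.9340; -0.2341]  nu=[0.9882]  x^+=[-1.0829, 2.0186]  P^+=[0.2921 0.0502; 0.0502 0.3368]
step 2: x^-=[-0.1140, 2.0186]  P^-=[0.5579 0.1998; 0.1998 0.4368]  H_jac=[-0.4938 -0.0279]  S=[0.2819]  K=[-0.9971; -0.3933]  nu=[0.9328]  x^+=[-1.0441, 1.6518]  P^+=[0.2776 0.0893; 0.0893 0.3932]

H_jac[0,1] = -0.0279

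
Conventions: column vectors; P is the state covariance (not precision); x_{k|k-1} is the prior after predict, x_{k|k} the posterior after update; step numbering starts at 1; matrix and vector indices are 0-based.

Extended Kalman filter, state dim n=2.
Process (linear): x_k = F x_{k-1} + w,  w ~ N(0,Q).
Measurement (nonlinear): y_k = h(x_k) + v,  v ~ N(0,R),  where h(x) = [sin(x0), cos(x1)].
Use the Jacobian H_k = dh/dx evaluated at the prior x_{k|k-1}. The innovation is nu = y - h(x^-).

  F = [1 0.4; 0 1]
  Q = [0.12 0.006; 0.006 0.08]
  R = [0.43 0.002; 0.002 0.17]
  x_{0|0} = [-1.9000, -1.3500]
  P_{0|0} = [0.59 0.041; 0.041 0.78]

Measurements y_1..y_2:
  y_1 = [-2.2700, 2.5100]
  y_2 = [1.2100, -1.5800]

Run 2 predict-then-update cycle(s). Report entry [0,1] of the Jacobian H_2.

step 1: x^-=[-2.4400, -1.3500]  P^-=[0.8676 0.3590; 0.3590 0.8600]  H_jac=[-0.7638 0.0000; 0.0000 0.9757]  S=[0.9362 -0.2656; -0.2656 0.9888]  K=[-0.6575 0.1777; -0.0565 0.8335]  nu=[-1.6246, 2.2910]  x^+=[-0.9648, 0.6513]  P^+=[0.3697 0.0296; 0.0296 0.1451]
step 2: x^-=[-0.7043, 0.6513]  P^-=[0.5366 0.0937; 0.0937 0.2251]  H_jac=[0.7621 0.0000; 0.0000 -0.6062]  S=[0.7416 -0.0413; -0.0413 0.2527]  K=[0.5438 -0.1359; 0.0668 -0.5291]  nu=[1.8575, -2.3753]  x^+=[0.6285, 2.0320]  P^+=[0.3065 0.0363; 0.0363 0.1481]

H_jac[0,1] = 0.0000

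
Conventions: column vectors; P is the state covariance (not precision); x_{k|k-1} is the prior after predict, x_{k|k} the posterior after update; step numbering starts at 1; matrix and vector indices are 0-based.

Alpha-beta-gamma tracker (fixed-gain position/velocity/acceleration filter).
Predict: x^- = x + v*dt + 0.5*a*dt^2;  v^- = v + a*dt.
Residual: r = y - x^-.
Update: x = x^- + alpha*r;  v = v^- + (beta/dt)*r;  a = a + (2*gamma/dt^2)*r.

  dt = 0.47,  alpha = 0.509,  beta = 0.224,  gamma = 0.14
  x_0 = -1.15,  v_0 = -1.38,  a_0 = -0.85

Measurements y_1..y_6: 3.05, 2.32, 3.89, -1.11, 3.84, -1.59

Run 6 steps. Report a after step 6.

a_post = -14.5109

step 1: x_pred=-1.8925  r=4.9425  x^+=0.6232  v^+=0.5761  a^+=5.4148
step 2: x_pred=1.4921  r=0.8279  x^+=1.9135  v^+=3.5156  a^+=6.4643
step 3: x_pred=4.2798  r=-0.3898  x^+=4.0814  v^+=6.3680  a^+=5.9702
step 4: x_pred=7.7338  r=-8.8438  x^+=3.2323  v^+=4.9591  a^+=-5.2397
step 5: x_pred=4.9844  r=-1.1444  x^+=4.4019  v^+=1.9511  a^+=-6.6902
step 6: x_pred=4.5799  r=-6.1699  x^+=1.4394  v^+=-4.1339  a^+=-14.5109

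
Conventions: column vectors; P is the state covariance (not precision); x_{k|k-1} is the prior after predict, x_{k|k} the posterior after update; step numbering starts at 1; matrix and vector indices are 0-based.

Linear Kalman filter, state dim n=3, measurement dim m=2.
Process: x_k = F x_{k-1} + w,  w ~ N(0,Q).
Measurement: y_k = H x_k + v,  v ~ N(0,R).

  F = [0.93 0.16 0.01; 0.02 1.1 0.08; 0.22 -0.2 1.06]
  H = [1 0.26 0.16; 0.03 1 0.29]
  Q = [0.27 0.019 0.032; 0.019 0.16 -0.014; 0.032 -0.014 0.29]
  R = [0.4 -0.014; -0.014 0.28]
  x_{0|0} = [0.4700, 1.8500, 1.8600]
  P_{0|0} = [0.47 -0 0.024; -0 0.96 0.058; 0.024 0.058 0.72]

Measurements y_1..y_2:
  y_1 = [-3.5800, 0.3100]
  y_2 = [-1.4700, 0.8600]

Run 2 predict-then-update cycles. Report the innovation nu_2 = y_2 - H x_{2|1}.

innov = [0.4797, 0.7163]

step 1: x^-=[0.7517, 2.1932, 1.7050]  P^-=[0.7018 0.2004 0.1385; 0.2004 1.3367 -0.0944; 0.1385 -0.0944 1.1467]  S=[1.3622 0.6284; 0.6284 1.6734]  K=[0.6018 -0.0696; 0.0346 0.7730; 0.1833 0.0759]  nu=[-5.1747, -2.4002]  x^+=[-2.1955, 0.1589, 0.5741]  P^+=[0.2529 -0.0287 -0.0236; -0.0287 0.3015 -0.2920; -0.0236 -0.2920 1.0738]
step 2: x^-=[-2.0107, 0.1768, 0.0938]  P^-=[0.4867 0.0395 0.0175; 0.0395 0.4791 -0.3317; 0.0175 -0.3317 1.6362]  S=[0.9595 0.1680; 0.1680 0.7074]  K=[0.5282 -0.0417; 0.0215 0.5378; 0.1729 0.1615]  nu=[0.4797, 0.7163]  x^+=[-1.7872, 0.5724, 0.2925]  P^+=[0.2252 -0.0031 -0.0785; -0.0031 0.2701 -0.4129; -0.0785 -0.4129 1.5796]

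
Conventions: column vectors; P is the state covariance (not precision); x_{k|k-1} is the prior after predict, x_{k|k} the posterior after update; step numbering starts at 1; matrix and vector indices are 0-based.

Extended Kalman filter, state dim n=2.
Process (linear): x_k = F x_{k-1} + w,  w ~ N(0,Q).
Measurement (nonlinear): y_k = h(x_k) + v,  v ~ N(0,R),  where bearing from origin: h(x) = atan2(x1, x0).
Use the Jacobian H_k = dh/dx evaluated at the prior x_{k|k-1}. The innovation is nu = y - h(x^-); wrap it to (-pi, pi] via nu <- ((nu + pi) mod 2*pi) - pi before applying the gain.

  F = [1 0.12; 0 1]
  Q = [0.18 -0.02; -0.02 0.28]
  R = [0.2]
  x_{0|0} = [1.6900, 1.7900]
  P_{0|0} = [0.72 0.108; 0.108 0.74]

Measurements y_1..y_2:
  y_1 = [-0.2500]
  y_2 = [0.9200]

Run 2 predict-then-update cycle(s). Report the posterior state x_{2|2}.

step 1: x^-=[1.9048, 1.7900]  P^-=[0.9366 0.1768; 0.1768 1.0200]  H_jac=[-0.2620 0.2788]  S=[0.3177]  K=[-0.6171; 0.7492]  nu=[-1.0043]  x^+=[2.5246, 1.0376]  P^+=[0.8156 0.3237; 0.3237 0.8417]
step 2: x^-=[2.6491, 1.0376]  P^-=[1.0854 0.4047; 0.4047 1.1217]  H_jac=[-0.1282 0.3273]  S=[0.3040]  K=[-0.0220; 1.0368]  nu=[0.5467]  x^+=[2.6371, 1.6044]  P^+=[1.0852 0.4116; 0.4116 0.7948]

x_post = [2.6371, 1.6044]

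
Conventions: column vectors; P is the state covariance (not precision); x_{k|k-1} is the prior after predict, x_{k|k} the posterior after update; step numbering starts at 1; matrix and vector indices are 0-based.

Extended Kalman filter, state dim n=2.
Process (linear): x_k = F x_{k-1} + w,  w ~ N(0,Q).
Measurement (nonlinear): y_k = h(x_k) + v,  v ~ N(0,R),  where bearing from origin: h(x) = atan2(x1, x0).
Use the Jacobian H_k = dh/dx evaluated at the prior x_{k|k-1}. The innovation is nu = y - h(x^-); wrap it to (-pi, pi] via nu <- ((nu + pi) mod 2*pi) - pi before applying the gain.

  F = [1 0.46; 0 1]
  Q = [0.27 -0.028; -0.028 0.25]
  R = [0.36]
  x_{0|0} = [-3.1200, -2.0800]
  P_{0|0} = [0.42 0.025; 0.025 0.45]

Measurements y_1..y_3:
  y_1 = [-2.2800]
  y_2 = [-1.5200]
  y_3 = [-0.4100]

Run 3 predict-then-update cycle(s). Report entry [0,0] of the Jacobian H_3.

step 1: x^-=[-4.0768, -2.0800]  P^-=[0.8082 0.2040; 0.2040 0.7000]  H_jac=[0.0993 -0.1946]  S=[0.3866]  K=[0.1049; -0.3000]  nu=[0.3898]  x^+=[-4.0359, -2.1969]  P^+=[0.8040 0.2162; 0.2162 0.6652]
step 2: x^-=[-5.0465, -2.1969]  P^-=[1.4136 0.4942; 0.4942 0.9152]  H_jac=[0.0725 -0.1666]  S=[0.3809]  K=[0.0530; -0.3062]  nu=[1.2110]  x^+=[-4.9823, -2.5677]  P^+=[1.4125 0.5003; 0.5003 0.8795]
step 3: x^-=[-6.1635, -2.5677]  P^-=[2.3289 0.8769; 0.8769 1.1295]  H_jac=[0.0576 -0.1383]  S=[0.3753]  K=[0.0344; -0.2815]  nu=[2.3369]  x^+=[-6.0831, -3.2255]  P^+=[2.3285 0.8805; 0.8805 1.0998]

H_jac[0,0] = 0.0576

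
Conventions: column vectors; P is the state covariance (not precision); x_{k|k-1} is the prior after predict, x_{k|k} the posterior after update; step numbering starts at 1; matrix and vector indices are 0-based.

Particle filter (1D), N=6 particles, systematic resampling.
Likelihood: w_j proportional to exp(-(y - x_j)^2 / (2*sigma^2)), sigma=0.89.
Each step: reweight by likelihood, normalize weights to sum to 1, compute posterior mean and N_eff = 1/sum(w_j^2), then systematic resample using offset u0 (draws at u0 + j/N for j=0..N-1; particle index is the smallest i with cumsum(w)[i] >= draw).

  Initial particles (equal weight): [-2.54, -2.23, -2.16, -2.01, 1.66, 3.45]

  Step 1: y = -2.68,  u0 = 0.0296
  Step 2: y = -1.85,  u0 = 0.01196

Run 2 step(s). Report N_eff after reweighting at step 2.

N_eff = 5.9282

step 1: w=[0.2851, 0.2540, 0.2434, 0.2174, 0.0000, 0.0000]  mean=-2.2535  Neff=3.9627  idx=[0, 0, 1, 1, 2, 3]
step 2: w=[0.1415, 0.1415, 0.1745, 0.1745, 0.1799, 0.1881]  mean=-2.2638  Neff=5.9282  idx=[0, 1, 2, 3, 4, 5]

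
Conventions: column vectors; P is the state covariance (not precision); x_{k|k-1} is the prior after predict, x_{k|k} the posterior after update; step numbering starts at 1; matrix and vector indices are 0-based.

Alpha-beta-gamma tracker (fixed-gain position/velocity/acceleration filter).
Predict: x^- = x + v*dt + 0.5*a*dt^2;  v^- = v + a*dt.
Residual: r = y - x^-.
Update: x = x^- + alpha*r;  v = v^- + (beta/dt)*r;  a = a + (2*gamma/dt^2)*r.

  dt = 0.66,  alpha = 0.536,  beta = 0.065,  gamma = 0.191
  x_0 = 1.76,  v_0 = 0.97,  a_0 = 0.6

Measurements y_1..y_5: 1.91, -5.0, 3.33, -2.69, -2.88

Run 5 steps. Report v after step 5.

v_post = -6.2094

step 1: x_pred=2.5309  r=-0.6209  x^+=2.1981  v^+=1.3049  a^+=0.0555
step 2: x_pred=3.0714  r=-8.0714  x^+=-1.2549  v^+=0.5466  a^+=-7.0227
step 3: x_pred=-2.4237  r=5.7537  x^+=0.6603  v^+=-3.5217  a^+=-1.9770
step 4: x_pred=-2.0946  r=-0.5954  x^+=-2.4138  v^+=-4.8852  a^+=-2.4991
step 5: x_pred=-6.1823  r=3.3023  x^+=-4.4123  v^+=-6.2094  a^+=0.3968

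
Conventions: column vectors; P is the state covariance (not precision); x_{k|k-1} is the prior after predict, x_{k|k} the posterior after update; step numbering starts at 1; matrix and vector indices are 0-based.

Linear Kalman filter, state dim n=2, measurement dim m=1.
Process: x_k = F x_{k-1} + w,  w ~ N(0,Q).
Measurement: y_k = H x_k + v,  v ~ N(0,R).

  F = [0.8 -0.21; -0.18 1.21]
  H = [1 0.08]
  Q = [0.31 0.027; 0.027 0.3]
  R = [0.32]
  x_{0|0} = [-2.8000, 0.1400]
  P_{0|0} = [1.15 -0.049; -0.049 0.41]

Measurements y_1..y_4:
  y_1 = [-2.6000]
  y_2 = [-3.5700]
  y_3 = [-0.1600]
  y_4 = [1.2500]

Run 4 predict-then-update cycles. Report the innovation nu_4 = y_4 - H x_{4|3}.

step 1: x^-=[-2.2694, 0.6734]  P^-=[1.0805 -0.2921; -0.2921 0.9589]  S=[1.3600]  K=[0.7774; -0.1584]  nu=[-0.3845]  x^+=[-2.5683, 0.7343]  P^+=[0.2587 -0.1247; -0.1247 0.9248]
step 2: x^-=[-2.2088, 1.3508]  P^-=[0.5583 -0.3706; -0.3706 1.7167]  S=[0.8299]  K=[0.6369; -0.2811]  nu=[-1.4692]  x^+=[-3.1446, 1.7638]  P^+=[0.2216 -0.2220; -0.2220 1.6511]
step 3: x^-=[-2.8861, 2.7002]  P^-=[0.5992 -0.6478; -0.6478 2.8212]  S=[0.8336]  K=[0.6566; -0.5063]  nu=[2.5101]  x^+=[-1.2379, 1.4293]  P^+=[0.2398 -0.3706; -0.3706 2.6076]
step 4: x^-=[-1.2904, 1.9523]  P^-=[0.7030 -1.0429; -1.0429 4.2869]  S=[0.8836]  K=[0.7012; -0.7922]  nu=[2.3843]  x^+=[0.3814, 0.0636]  P^+=[0.2686 -0.5521; -0.5521 3.7325]

innov = [2.3843]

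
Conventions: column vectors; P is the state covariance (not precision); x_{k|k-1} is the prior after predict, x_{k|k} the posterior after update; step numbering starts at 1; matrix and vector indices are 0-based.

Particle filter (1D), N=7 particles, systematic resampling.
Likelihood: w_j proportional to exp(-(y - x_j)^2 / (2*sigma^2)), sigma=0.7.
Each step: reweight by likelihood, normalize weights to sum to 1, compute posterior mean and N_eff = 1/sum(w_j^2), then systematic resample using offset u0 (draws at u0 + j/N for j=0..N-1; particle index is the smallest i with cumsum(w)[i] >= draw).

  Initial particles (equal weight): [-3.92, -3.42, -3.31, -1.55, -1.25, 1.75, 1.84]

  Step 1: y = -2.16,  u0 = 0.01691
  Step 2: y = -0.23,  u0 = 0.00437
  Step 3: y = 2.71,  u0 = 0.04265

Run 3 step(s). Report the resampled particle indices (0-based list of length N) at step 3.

resampled_idx = [1, 5, 5, 5, 6, 6, 6]

step 1: w=[0.0263, 0.1227, 0.1608, 0.4240, 0.2663, 0.0000, 0.0000]  mean=-2.0447  Neff=3.4214  idx=[0, 2, 2, 3, 3, 3, 4]
step 2: w=[0.0000, 0.0001, 0.0001, 0.1981, 0.1981, 0.1981, 0.4055]  mean=-1.4286  Neff=3.5437  idx=[3, 3, 4, 5, 5, 6, 6]
step 3: w=[0.0336, 0.0336, 0.0336, 0.0336, 0.0336, 0.4160, 0.4160]  mean=-1.3004  Neff=2.8427  idx=[1, 5, 5, 5, 6, 6, 6]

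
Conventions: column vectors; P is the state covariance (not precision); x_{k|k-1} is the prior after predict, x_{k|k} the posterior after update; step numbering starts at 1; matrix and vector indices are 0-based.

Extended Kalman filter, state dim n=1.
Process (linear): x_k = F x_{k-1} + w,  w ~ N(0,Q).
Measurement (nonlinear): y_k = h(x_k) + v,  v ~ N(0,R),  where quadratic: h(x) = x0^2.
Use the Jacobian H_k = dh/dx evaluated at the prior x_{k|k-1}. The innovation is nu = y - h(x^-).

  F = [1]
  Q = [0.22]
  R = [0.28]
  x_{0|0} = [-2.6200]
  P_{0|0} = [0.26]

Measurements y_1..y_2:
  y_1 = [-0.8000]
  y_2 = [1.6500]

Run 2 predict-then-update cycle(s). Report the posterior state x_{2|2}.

x_post = [-1.2706]

step 1: x^-=[-2.6200]  P^-=[0.4800]  H_jac=[-5.2400]  S=[13.4596]  K=[-0.1869]  nu=[-7.6644]  x^+=[-1.1878]  P^+=[0.0100]
step 2: x^-=[-1.1878]  P^-=[0.2300]  H_jac=[-2.3755]  S=[1.5778]  K=[-0.3463]  nu=[0.2392]  x^+=[-1.2706]  P^+=[0.0408]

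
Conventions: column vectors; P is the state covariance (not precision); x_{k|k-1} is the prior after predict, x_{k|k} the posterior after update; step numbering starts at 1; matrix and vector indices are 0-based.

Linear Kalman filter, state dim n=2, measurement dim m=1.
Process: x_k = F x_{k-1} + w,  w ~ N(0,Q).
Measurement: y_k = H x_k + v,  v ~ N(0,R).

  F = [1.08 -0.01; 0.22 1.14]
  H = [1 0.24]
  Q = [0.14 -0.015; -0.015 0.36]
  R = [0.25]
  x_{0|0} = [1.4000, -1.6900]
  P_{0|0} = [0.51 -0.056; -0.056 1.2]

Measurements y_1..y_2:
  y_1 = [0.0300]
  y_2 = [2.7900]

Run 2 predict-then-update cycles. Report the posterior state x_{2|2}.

step 1: x^-=[1.5289, -1.6186]  P^-=[0.7362 0.0237; 0.0237 1.9161]  S=[1.1079]  K=[0.6696; 0.4364]  nu=[-1.1104]  x^+=[0.7853, -2.1032]  P^+=[0.2394 -0.3001; -0.3001 1.7051]
step 2: x^-=[0.8692, -2.2249]  P^-=[0.4259 -0.3464; -0.3464 2.4370]  S=[0.6500]  K=[0.5273; 0.3669]  nu=[2.4548]  x^+=[2.1637, -1.3243]  P^+=[0.2452 -0.4722; -0.4722 2.3495]

x_post = [2.1637, -1.3243]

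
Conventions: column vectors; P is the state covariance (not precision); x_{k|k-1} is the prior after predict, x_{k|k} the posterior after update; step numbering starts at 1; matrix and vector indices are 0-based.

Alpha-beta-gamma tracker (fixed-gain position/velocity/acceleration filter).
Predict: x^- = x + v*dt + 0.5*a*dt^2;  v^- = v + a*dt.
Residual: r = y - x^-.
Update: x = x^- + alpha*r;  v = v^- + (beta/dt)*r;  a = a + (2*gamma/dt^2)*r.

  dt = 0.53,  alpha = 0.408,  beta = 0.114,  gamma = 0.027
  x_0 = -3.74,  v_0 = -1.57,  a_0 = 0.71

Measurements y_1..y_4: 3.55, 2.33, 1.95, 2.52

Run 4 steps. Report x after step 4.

step 1: x_pred=-4.4724  r=8.0224  x^+=-1.1992  v^+=0.5319  a^+=2.2522
step 2: x_pred=-0.6010  r=2.9310  x^+=0.5948  v^+=2.3560  a^+=2.8157
step 3: x_pred=2.2390  r=-0.2890  x^+=2.1211  v^+=3.7861  a^+=2.7601
step 4: x_pred=4.5154  r=-1.9954  x^+=3.7013  v^+=4.8198  a^+=2.3765

x_post = 3.7013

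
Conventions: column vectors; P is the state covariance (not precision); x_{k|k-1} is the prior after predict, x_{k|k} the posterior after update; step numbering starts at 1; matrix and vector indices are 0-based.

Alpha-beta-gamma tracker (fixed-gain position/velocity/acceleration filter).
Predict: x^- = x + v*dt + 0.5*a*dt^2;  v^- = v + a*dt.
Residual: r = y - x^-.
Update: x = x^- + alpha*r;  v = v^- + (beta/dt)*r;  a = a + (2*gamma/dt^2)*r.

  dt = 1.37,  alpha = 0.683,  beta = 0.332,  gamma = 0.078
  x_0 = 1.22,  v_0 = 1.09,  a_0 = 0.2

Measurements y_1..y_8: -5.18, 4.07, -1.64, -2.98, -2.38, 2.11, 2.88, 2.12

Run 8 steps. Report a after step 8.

a_post = 0.3219

step 1: x_pred=2.9010  r=-8.0810  x^+=-2.6183  v^+=-0.5943  a^+=-0.4717
step 2: x_pred=-3.8752  r=7.9452  x^+=1.5514  v^+=0.6849  a^+=0.1887
step 3: x_pred=2.6668  r=-4.3068  x^+=-0.2747  v^+=-0.1002  a^+=-0.1693
step 4: x_pred=-0.5709  r=-2.4091  x^+=-2.2163  v^+=-0.9159  a^+=-0.3695
step 5: x_pred=-3.8179  r=1.4379  x^+=-2.8358  v^+=-1.0737  a^+=-0.2500
step 6: x_pred=-4.5413  r=6.6513  x^+=0.0015  v^+=0.1957  a^+=0.3029
step 7: x_pred=0.5539  r=2.3261  x^+=2.1426  v^+=1.1743  a^+=0.4962
step 8: x_pred=4.2171  r=-2.0971  x^+=2.7848  v^+=1.3459  a^+=0.3219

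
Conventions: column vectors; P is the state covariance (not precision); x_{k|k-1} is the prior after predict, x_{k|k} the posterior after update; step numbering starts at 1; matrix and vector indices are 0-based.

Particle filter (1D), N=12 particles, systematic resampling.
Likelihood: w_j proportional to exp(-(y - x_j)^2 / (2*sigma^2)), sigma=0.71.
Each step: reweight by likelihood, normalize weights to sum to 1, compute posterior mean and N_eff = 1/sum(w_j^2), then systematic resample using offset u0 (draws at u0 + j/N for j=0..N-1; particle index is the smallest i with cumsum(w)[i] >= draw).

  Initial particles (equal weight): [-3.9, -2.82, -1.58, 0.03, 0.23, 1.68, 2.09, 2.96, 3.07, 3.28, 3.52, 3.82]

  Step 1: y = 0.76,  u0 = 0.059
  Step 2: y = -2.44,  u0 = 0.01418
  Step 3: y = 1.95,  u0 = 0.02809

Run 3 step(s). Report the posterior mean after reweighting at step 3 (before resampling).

post_mean = 0.1314

step 1: w=[0.0000, 0.0000, 0.0022, 0.2990, 0.3839, 0.2191, 0.0878, 0.0042, 0.0026, 0.0009, 0.0003, 0.0000]  mean=0.6696  Neff=3.4182  idx=[3, 3, 3, 4, 4, 4, 4, 4, 5, 5, 5, 6]
step 2: w=[0.2082, 0.2082, 0.2082, 0.0751, 0.0751, 0.0751, 0.0751, 0.0751, 0.0000, 0.0000, 0.0000, 0.0000]  mean=0.1051  Neff=6.3210  idx=[0, 0, 0, 1, 1, 2, 2, 2, 3, 4, 5, 7]
step 3: w=[0.0616, 0.0616, 0.0616, 0.0616, 0.0616, 0.0616, 0.0616, 0.0616, 0.1268, 0.1268, 0.1268, 0.1268]  mean=0.1314  Neff=10.5626  idx=[0, 1, 3, 4, 5, 7, 8, 8, 9, 10, 10, 11]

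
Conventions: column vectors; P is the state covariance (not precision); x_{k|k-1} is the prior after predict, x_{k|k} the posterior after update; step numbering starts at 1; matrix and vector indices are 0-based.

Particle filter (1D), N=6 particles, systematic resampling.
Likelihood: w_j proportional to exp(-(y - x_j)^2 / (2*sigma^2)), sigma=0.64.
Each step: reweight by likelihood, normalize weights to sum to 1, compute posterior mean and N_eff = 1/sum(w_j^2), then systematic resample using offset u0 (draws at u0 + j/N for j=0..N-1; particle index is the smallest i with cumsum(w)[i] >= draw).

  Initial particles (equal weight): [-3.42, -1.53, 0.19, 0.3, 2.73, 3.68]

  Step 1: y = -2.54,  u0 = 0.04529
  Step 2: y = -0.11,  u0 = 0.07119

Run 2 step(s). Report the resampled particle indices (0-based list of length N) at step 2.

resampled_idx = [4, 4, 4, 5, 5, 5]

step 1: w=[0.5743, 0.4255, 0.0002, 0.0001, 0.0000, 0.0000]  mean=-2.6150  Neff=1.9576  idx=[0, 0, 0, 0, 1, 1]
step 2: w=[0.0000, 0.0000, 0.0000, 0.0000, 0.5000, 0.5000]  mean=-1.5301  Neff=2.0001  idx=[4, 4, 4, 5, 5, 5]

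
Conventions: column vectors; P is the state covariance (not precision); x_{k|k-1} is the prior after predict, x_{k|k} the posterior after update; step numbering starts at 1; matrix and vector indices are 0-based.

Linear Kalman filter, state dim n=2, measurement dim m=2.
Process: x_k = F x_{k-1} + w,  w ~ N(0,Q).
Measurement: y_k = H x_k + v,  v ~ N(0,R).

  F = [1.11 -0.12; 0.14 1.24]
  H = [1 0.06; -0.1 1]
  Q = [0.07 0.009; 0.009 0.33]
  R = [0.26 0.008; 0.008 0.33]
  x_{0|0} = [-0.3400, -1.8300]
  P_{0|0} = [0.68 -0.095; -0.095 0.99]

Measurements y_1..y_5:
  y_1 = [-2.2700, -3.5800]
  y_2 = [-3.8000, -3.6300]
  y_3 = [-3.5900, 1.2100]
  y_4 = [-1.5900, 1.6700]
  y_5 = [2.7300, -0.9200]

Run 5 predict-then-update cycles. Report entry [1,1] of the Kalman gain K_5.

step 1: x^-=[-0.1578, -2.3168]  P^-=[0.9474 -0.1618; -0.1618 1.8326]  S=[1.1946 -0.1376; -0.1376 2.2044]  K=[0.7771 -0.0679; 0.0536 0.8420]  nu=[-1.9732, -1.2790]  x^+=[-1.6044, -3.4995]  P^+=[0.2013 0.0040; 0.0040 0.2787]
step 2: x^-=[-1.3610, -4.5640]  P^-=[0.3210 0.0042; 0.0042 0.7638]  S=[0.5842 0.0259; 0.0259 1.0962]  K=[0.5515 -0.0385; 0.0548 0.6951]  nu=[-2.1652, 0.7979]  x^+=[-2.5858, -4.1280]  P^+=[0.1427 0.0060; 0.0060 0.2304]
step 3: x^-=[-2.3749, -5.4807]  P^-=[0.2476 0.0050; 0.0050 0.6892]  S=[0.5107 0.0296; 0.0296 1.0206]  K=[0.4873 -0.0335; 0.0518 0.6732]  nu=[-0.8862, 6.4532]  x^+=[-3.0228, -1.1821]  P^+=[0.1261 0.0055; 0.0055 0.2231]
step 4: x^-=[-3.2134, -1.8889]  P^-=[0.2271 0.0028; 0.0028 0.6775]  S=[0.4899 0.0287; 0.0287 1.0092]  K=[0.4659 -0.0330; 0.0495 0.6696]  nu=[1.7367, 3.2376]  x^+=[-2.5110, 0.3649]  P^+=[0.1206 0.0049; 0.0049 0.2219]
step 5: x^-=[-2.8310, 0.1009]  P^-=[0.2205 0.0014; 0.0014 0.6752]  S=[0.4831 0.0279; 0.0279 1.0071]  K=[0.4585 -0.0332; 0.0482 0.6690]  nu=[5.5549, -1.3040]  x^+=[-0.2410, -0.5038]  P^+=[0.1187 0.0046; 0.0046 0.2216]

K[1,1] = 0.6690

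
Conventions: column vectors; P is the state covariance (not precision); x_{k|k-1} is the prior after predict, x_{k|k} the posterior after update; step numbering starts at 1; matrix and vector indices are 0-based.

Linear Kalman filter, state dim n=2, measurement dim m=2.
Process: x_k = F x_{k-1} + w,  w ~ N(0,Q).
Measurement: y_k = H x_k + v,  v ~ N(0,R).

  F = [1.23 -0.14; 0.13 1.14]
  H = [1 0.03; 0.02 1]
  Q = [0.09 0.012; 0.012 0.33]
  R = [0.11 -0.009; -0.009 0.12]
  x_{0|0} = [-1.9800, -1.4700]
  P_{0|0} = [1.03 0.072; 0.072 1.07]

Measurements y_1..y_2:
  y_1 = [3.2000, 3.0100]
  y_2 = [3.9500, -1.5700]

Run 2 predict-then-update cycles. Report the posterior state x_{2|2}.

step 1: x^-=[-2.2296, -1.9332]  P^-=[1.6445 0.1056; 0.1056 1.7593]  S=[1.7624 0.1823; 0.1823 1.8842]  K=[0.9367 -0.0171; -0.0069 0.9355]  nu=[5.4876, 4.9878]  x^+=[2.8249, 2.6950]  P^+=[0.1036 -0.0126; -0.0126 0.1126]
step 2: x^-=[3.0974, 3.4395]  P^-=[0.2532 -0.0068; -0.0068 0.4743]  S=[0.3632 0.0035; 0.0035 0.5942]  K=[0.6966 -0.0070; 0.0128 0.7980]  nu=[0.7494, -5.0714]  x^+=[3.6550, -0.5980]  P^+=[0.0770 -0.0086; -0.0086 0.0958]

x_post = [3.6550, -0.5980]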